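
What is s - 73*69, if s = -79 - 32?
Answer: -5148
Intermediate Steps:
s = -111
s - 73*69 = -111 - 73*69 = -111 - 5037 = -5148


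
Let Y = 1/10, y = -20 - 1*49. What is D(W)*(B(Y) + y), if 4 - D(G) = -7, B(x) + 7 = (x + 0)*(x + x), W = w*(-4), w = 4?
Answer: -41789/50 ≈ -835.78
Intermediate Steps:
y = -69 (y = -20 - 49 = -69)
W = -16 (W = 4*(-4) = -16)
Y = 1/10 ≈ 0.10000
B(x) = -7 + 2*x**2 (B(x) = -7 + (x + 0)*(x + x) = -7 + x*(2*x) = -7 + 2*x**2)
D(G) = 11 (D(G) = 4 - 1*(-7) = 4 + 7 = 11)
D(W)*(B(Y) + y) = 11*((-7 + 2*(1/10)**2) - 69) = 11*((-7 + 2*(1/100)) - 69) = 11*((-7 + 1/50) - 69) = 11*(-349/50 - 69) = 11*(-3799/50) = -41789/50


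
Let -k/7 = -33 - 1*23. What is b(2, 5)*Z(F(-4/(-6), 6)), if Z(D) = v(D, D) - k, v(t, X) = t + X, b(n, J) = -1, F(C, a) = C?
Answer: 1172/3 ≈ 390.67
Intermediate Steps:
v(t, X) = X + t
k = 392 (k = -7*(-33 - 1*23) = -7*(-33 - 23) = -7*(-56) = 392)
Z(D) = -392 + 2*D (Z(D) = (D + D) - 1*392 = 2*D - 392 = -392 + 2*D)
b(2, 5)*Z(F(-4/(-6), 6)) = -(-392 + 2*(-4/(-6))) = -(-392 + 2*(-4*(-⅙))) = -(-392 + 2*(⅔)) = -(-392 + 4/3) = -1*(-1172/3) = 1172/3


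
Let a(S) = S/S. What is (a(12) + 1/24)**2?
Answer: 625/576 ≈ 1.0851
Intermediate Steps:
a(S) = 1
(a(12) + 1/24)**2 = (1 + 1/24)**2 = (25/24)**2 = 625/576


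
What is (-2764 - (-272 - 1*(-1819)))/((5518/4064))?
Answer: -8759952/2759 ≈ -3175.0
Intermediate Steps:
(-2764 - (-272 - 1*(-1819)))/((5518/4064)) = (-2764 - (-272 + 1819))/((5518*(1/4064))) = (-2764 - 1*1547)/(2759/2032) = (-2764 - 1547)*(2032/2759) = -4311*2032/2759 = -8759952/2759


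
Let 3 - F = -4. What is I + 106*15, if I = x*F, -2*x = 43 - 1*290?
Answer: 4909/2 ≈ 2454.5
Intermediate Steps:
F = 7 (F = 3 - 1*(-4) = 3 + 4 = 7)
x = 247/2 (x = -(43 - 1*290)/2 = -(43 - 290)/2 = -½*(-247) = 247/2 ≈ 123.50)
I = 1729/2 (I = (247/2)*7 = 1729/2 ≈ 864.50)
I + 106*15 = 1729/2 + 106*15 = 1729/2 + 1590 = 4909/2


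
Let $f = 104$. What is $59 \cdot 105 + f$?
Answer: $6299$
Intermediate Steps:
$59 \cdot 105 + f = 59 \cdot 105 + 104 = 6195 + 104 = 6299$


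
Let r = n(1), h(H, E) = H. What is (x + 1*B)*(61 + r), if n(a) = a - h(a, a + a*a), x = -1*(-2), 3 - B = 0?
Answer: 305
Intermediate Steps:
B = 3 (B = 3 - 1*0 = 3 + 0 = 3)
x = 2
n(a) = 0 (n(a) = a - a = 0)
r = 0
(x + 1*B)*(61 + r) = (2 + 1*3)*(61 + 0) = (2 + 3)*61 = 5*61 = 305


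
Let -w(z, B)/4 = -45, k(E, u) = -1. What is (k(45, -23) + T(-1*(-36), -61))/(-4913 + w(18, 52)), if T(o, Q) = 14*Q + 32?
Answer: 823/4733 ≈ 0.17389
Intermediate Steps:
w(z, B) = 180 (w(z, B) = -4*(-45) = 180)
T(o, Q) = 32 + 14*Q
(k(45, -23) + T(-1*(-36), -61))/(-4913 + w(18, 52)) = (-1 + (32 + 14*(-61)))/(-4913 + 180) = (-1 + (32 - 854))/(-4733) = (-1 - 822)*(-1/4733) = -823*(-1/4733) = 823/4733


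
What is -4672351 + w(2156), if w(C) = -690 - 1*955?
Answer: -4673996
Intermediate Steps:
w(C) = -1645 (w(C) = -690 - 955 = -1645)
-4672351 + w(2156) = -4672351 - 1645 = -4673996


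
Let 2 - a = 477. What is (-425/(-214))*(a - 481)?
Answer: -203150/107 ≈ -1898.6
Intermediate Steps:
a = -475 (a = 2 - 1*477 = 2 - 477 = -475)
(-425/(-214))*(a - 481) = (-425/(-214))*(-475 - 481) = -425*(-1/214)*(-956) = (425/214)*(-956) = -203150/107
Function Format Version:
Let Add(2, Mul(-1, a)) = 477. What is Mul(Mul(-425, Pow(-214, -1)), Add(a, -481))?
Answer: Rational(-203150, 107) ≈ -1898.6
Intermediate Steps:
a = -475 (a = Add(2, Mul(-1, 477)) = Add(2, -477) = -475)
Mul(Mul(-425, Pow(-214, -1)), Add(a, -481)) = Mul(Mul(-425, Pow(-214, -1)), Add(-475, -481)) = Mul(Mul(-425, Rational(-1, 214)), -956) = Mul(Rational(425, 214), -956) = Rational(-203150, 107)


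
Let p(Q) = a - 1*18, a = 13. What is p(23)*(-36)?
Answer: 180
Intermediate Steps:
p(Q) = -5 (p(Q) = 13 - 1*18 = 13 - 18 = -5)
p(23)*(-36) = -5*(-36) = 180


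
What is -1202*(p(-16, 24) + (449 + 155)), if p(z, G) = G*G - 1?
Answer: -1417158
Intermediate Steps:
p(z, G) = -1 + G² (p(z, G) = G² - 1 = -1 + G²)
-1202*(p(-16, 24) + (449 + 155)) = -1202*((-1 + 24²) + (449 + 155)) = -1202*((-1 + 576) + 604) = -1202*(575 + 604) = -1202*1179 = -1417158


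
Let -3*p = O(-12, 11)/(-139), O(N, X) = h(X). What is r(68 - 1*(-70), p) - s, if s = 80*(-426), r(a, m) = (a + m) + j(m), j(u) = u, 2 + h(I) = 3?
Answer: 14268908/417 ≈ 34218.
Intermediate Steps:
h(I) = 1 (h(I) = -2 + 3 = 1)
O(N, X) = 1
p = 1/417 (p = -1/(3*(-139)) = -(-1)/(3*139) = -⅓*(-1/139) = 1/417 ≈ 0.0023981)
r(a, m) = a + 2*m (r(a, m) = (a + m) + m = a + 2*m)
s = -34080
r(68 - 1*(-70), p) - s = ((68 - 1*(-70)) + 2*(1/417)) - 1*(-34080) = ((68 + 70) + 2/417) + 34080 = (138 + 2/417) + 34080 = 57548/417 + 34080 = 14268908/417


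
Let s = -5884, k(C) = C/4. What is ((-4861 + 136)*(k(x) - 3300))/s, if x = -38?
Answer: -31274775/11768 ≈ -2657.6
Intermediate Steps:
k(C) = C/4 (k(C) = C*(1/4) = C/4)
((-4861 + 136)*(k(x) - 3300))/s = ((-4861 + 136)*((1/4)*(-38) - 3300))/(-5884) = -4725*(-19/2 - 3300)*(-1/5884) = -4725*(-6619/2)*(-1/5884) = (31274775/2)*(-1/5884) = -31274775/11768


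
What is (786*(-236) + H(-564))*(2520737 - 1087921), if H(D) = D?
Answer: -266589744960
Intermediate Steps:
(786*(-236) + H(-564))*(2520737 - 1087921) = (786*(-236) - 564)*(2520737 - 1087921) = (-185496 - 564)*1432816 = -186060*1432816 = -266589744960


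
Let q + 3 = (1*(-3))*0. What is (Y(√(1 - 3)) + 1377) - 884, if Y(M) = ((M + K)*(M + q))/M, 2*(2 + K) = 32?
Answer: 504 + 22*I*√2 ≈ 504.0 + 31.113*I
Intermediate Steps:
K = 14 (K = -2 + (½)*32 = -2 + 16 = 14)
q = -3 (q = -3 + (1*(-3))*0 = -3 - 3*0 = -3 + 0 = -3)
Y(M) = (-3 + M)*(14 + M)/M (Y(M) = ((M + 14)*(M - 3))/M = ((14 + M)*(-3 + M))/M = ((-3 + M)*(14 + M))/M = (-3 + M)*(14 + M)/M)
(Y(√(1 - 3)) + 1377) - 884 = ((11 + √(1 - 3) - 42/√(1 - 3)) + 1377) - 884 = ((11 + √(-2) - 42*(-I*√2/2)) + 1377) - 884 = ((11 + I*√2 - 42*(-I*√2/2)) + 1377) - 884 = ((11 + I*√2 - (-21)*I*√2) + 1377) - 884 = ((11 + I*√2 + 21*I*√2) + 1377) - 884 = ((11 + 22*I*√2) + 1377) - 884 = (1388 + 22*I*√2) - 884 = 504 + 22*I*√2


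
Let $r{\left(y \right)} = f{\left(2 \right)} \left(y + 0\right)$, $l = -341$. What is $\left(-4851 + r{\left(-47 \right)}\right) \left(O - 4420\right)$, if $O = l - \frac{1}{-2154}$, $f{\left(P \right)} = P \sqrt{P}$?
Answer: $\frac{16582647081}{718} + \frac{481994071 \sqrt{2}}{1077} \approx 2.3729 \cdot 10^{7}$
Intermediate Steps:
$f{\left(P \right)} = P^{\frac{3}{2}}$
$O = - \frac{734513}{2154}$ ($O = -341 - \frac{1}{-2154} = -341 - - \frac{1}{2154} = -341 + \frac{1}{2154} = - \frac{734513}{2154} \approx -341.0$)
$r{\left(y \right)} = 2 y \sqrt{2}$ ($r{\left(y \right)} = 2^{\frac{3}{2}} \left(y + 0\right) = 2 \sqrt{2} y = 2 y \sqrt{2}$)
$\left(-4851 + r{\left(-47 \right)}\right) \left(O - 4420\right) = \left(-4851 + 2 \left(-47\right) \sqrt{2}\right) \left(- \frac{734513}{2154} - 4420\right) = \left(-4851 - 94 \sqrt{2}\right) \left(- \frac{10255193}{2154}\right) = \frac{16582647081}{718} + \frac{481994071 \sqrt{2}}{1077}$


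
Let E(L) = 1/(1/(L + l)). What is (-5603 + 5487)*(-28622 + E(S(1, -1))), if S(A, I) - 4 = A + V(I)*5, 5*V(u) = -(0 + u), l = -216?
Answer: 3344512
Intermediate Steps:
V(u) = -u/5 (V(u) = (-(0 + u))/5 = (-u)/5 = -u/5)
S(A, I) = 4 + A - I (S(A, I) = 4 + (A - I/5*5) = 4 + (A - I) = 4 + A - I)
E(L) = -216 + L (E(L) = 1/(1/(L - 216)) = 1/(1/(-216 + L)) = -216 + L)
(-5603 + 5487)*(-28622 + E(S(1, -1))) = (-5603 + 5487)*(-28622 + (-216 + (4 + 1 - 1*(-1)))) = -116*(-28622 + (-216 + (4 + 1 + 1))) = -116*(-28622 + (-216 + 6)) = -116*(-28622 - 210) = -116*(-28832) = 3344512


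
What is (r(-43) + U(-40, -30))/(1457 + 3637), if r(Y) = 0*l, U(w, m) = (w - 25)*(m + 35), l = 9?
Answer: -325/5094 ≈ -0.063801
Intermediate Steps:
U(w, m) = (-25 + w)*(35 + m)
r(Y) = 0 (r(Y) = 0*9 = 0)
(r(-43) + U(-40, -30))/(1457 + 3637) = (0 + (-875 - 25*(-30) + 35*(-40) - 30*(-40)))/(1457 + 3637) = (0 + (-875 + 750 - 1400 + 1200))/5094 = (0 - 325)*(1/5094) = -325*1/5094 = -325/5094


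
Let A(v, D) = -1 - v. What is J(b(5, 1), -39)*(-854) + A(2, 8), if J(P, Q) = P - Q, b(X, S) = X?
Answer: -37579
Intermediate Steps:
J(b(5, 1), -39)*(-854) + A(2, 8) = (5 - 1*(-39))*(-854) + (-1 - 1*2) = (5 + 39)*(-854) + (-1 - 2) = 44*(-854) - 3 = -37576 - 3 = -37579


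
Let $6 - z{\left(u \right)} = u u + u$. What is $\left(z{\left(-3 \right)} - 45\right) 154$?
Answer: $-6930$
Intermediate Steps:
$z{\left(u \right)} = 6 - u - u^{2}$ ($z{\left(u \right)} = 6 - \left(u u + u\right) = 6 - \left(u^{2} + u\right) = 6 - \left(u + u^{2}\right) = 6 - u - u^{2}$)
$\left(z{\left(-3 \right)} - 45\right) 154 = \left(\left(6 - -3 - \left(-3\right)^{2}\right) - 45\right) 154 = \left(\left(6 + 3 - 9\right) - 45\right) 154 = \left(0 - 45\right) 154 = \left(-45\right) 154 = -6930$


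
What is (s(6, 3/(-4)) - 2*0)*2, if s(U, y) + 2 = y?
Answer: -11/2 ≈ -5.5000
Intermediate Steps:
s(U, y) = -2 + y
(s(6, 3/(-4)) - 2*0)*2 = ((-2 + 3/(-4)) - 2*0)*2 = ((-2 + 3*(-1/4)) + 0)*2 = ((-2 - 3/4) + 0)*2 = (-11/4 + 0)*2 = -11/4*2 = -11/2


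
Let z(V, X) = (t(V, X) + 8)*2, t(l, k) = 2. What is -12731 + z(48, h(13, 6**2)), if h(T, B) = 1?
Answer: -12711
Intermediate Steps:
z(V, X) = 20 (z(V, X) = (2 + 8)*2 = 10*2 = 20)
-12731 + z(48, h(13, 6**2)) = -12731 + 20 = -12711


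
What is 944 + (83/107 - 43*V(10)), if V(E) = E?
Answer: 55081/107 ≈ 514.78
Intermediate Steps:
944 + (83/107 - 43*V(10)) = 944 + (83/107 - 43*10) = 944 + (83*(1/107) - 430) = 944 + (83/107 - 430) = 944 - 45927/107 = 55081/107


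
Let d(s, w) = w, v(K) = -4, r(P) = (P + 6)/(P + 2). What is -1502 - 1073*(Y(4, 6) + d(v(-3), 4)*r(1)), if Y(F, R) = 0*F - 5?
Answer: -18455/3 ≈ -6151.7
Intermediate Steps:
r(P) = (6 + P)/(2 + P)
Y(F, R) = -5 (Y(F, R) = 0 - 5 = -5)
-1502 - 1073*(Y(4, 6) + d(v(-3), 4)*r(1)) = -1502 - 1073*(-5 + 4*((6 + 1)/(2 + 1))) = -1502 - 1073*(-5 + 4*(7/3)) = -1502 - 1073*(-5 + 28/3) = -1502 - 1073*13/3 = -1502 - 13949/3 = -18455/3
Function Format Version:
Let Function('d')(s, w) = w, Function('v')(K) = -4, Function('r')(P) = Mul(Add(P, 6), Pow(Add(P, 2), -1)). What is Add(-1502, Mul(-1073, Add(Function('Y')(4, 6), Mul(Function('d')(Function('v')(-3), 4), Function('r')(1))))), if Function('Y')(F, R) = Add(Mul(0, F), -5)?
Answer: Rational(-18455, 3) ≈ -6151.7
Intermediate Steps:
Function('r')(P) = Mul(Pow(Add(2, P), -1), Add(6, P)) (Function('r')(P) = Mul(Add(6, P), Pow(Add(2, P), -1)) = Mul(Pow(Add(2, P), -1), Add(6, P)))
Function('Y')(F, R) = -5 (Function('Y')(F, R) = Add(0, -5) = -5)
Add(-1502, Mul(-1073, Add(Function('Y')(4, 6), Mul(Function('d')(Function('v')(-3), 4), Function('r')(1))))) = Add(-1502, Mul(-1073, Add(-5, Mul(4, Mul(Pow(Add(2, 1), -1), Add(6, 1)))))) = Add(-1502, Mul(-1073, Add(-5, Mul(4, Mul(Pow(3, -1), 7))))) = Add(-1502, Mul(-1073, Add(-5, Mul(4, Mul(Rational(1, 3), 7))))) = Add(-1502, Mul(-1073, Add(-5, Mul(4, Rational(7, 3))))) = Add(-1502, Mul(-1073, Add(-5, Rational(28, 3)))) = Add(-1502, Mul(-1073, Rational(13, 3))) = Add(-1502, Rational(-13949, 3)) = Rational(-18455, 3)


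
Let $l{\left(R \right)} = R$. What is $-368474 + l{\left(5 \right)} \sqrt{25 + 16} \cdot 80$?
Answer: $-368474 + 400 \sqrt{41} \approx -3.6591 \cdot 10^{5}$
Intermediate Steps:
$-368474 + l{\left(5 \right)} \sqrt{25 + 16} \cdot 80 = -368474 + 5 \sqrt{25 + 16} \cdot 80 = -368474 + 5 \sqrt{41} \cdot 80 = -368474 + 400 \sqrt{41}$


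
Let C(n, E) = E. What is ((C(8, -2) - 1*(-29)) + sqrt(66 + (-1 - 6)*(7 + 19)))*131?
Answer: 3537 + 262*I*sqrt(29) ≈ 3537.0 + 1410.9*I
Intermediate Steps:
((C(8, -2) - 1*(-29)) + sqrt(66 + (-1 - 6)*(7 + 19)))*131 = ((-2 - 1*(-29)) + sqrt(66 + (-1 - 6)*(7 + 19)))*131 = ((-2 + 29) + sqrt(66 - 7*26))*131 = (27 + sqrt(66 - 182))*131 = (27 + sqrt(-116))*131 = (27 + 2*I*sqrt(29))*131 = 3537 + 262*I*sqrt(29)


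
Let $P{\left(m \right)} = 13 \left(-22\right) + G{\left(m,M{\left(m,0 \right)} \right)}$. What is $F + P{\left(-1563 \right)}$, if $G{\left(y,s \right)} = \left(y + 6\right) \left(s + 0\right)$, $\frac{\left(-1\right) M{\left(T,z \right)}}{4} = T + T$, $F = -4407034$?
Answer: $-23876048$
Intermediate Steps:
$M{\left(T,z \right)} = - 8 T$ ($M{\left(T,z \right)} = - 4 \left(T + T\right) = - 4 \cdot 2 T = - 8 T$)
$G{\left(y,s \right)} = s \left(6 + y\right)$ ($G{\left(y,s \right)} = \left(6 + y\right) s = s \left(6 + y\right)$)
$P{\left(m \right)} = -286 - 8 m \left(6 + m\right)$ ($P{\left(m \right)} = 13 \left(-22\right) + - 8 m \left(6 + m\right) = -286 - 8 m \left(6 + m\right)$)
$F + P{\left(-1563 \right)} = -4407034 - \left(286 - 12504 \left(6 - 1563\right)\right) = -4407034 - \left(286 - -19468728\right) = -4407034 - 19469014 = -23876048$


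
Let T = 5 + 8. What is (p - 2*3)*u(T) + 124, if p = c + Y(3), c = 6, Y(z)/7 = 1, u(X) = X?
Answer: 215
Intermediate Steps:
T = 13
Y(z) = 7 (Y(z) = 7*1 = 7)
p = 13 (p = 6 + 7 = 13)
(p - 2*3)*u(T) + 124 = (13 - 2*3)*13 + 124 = (13 - 6)*13 + 124 = 7*13 + 124 = 91 + 124 = 215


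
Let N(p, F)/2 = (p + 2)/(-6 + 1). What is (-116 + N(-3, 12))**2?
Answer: 334084/25 ≈ 13363.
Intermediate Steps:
N(p, F) = -4/5 - 2*p/5 (N(p, F) = 2*((p + 2)/(-6 + 1)) = 2*((2 + p)/(-5)) = 2*((2 + p)*(-1/5)) = 2*(-2/5 - p/5) = -4/5 - 2*p/5)
(-116 + N(-3, 12))**2 = (-116 + (-4/5 - 2/5*(-3)))**2 = (-116 + (-4/5 + 6/5))**2 = (-116 + 2/5)**2 = (-578/5)**2 = 334084/25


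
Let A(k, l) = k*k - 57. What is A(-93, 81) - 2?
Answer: 8590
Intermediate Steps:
A(k, l) = -57 + k**2 (A(k, l) = k**2 - 57 = -57 + k**2)
A(-93, 81) - 2 = (-57 + (-93)**2) - 2 = (-57 + 8649) - 2 = 8592 - 2 = 8590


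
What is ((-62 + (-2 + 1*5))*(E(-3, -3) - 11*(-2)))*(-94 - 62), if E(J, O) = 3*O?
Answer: 119652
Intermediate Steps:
((-62 + (-2 + 1*5))*(E(-3, -3) - 11*(-2)))*(-94 - 62) = ((-62 + (-2 + 1*5))*(3*(-3) - 11*(-2)))*(-94 - 62) = ((-62 + (-2 + 5))*(-9 + 22))*(-156) = ((-62 + 3)*13)*(-156) = -59*13*(-156) = -767*(-156) = 119652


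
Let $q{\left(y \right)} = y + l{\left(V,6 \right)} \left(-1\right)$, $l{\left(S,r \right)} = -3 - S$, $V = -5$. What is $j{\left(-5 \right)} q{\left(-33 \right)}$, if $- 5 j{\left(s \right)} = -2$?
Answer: $-14$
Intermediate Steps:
$j{\left(s \right)} = \frac{2}{5}$ ($j{\left(s \right)} = \left(- \frac{1}{5}\right) \left(-2\right) = \frac{2}{5}$)
$q{\left(y \right)} = -2 + y$ ($q{\left(y \right)} = y + \left(-3 - -5\right) \left(-1\right) = y + \left(-3 + 5\right) \left(-1\right) = y + 2 \left(-1\right) = y - 2 = -2 + y$)
$j{\left(-5 \right)} q{\left(-33 \right)} = \frac{2 \left(-2 - 33\right)}{5} = \frac{2}{5} \left(-35\right) = -14$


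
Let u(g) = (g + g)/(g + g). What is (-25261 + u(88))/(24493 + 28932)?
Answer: -5052/10685 ≈ -0.47281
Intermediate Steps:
u(g) = 1 (u(g) = (2*g)/((2*g)) = (2*g)*(1/(2*g)) = 1)
(-25261 + u(88))/(24493 + 28932) = (-25261 + 1)/(24493 + 28932) = -25260/53425 = -25260*1/53425 = -5052/10685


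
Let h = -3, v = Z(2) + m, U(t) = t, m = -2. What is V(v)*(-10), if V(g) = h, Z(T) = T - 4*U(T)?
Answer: 30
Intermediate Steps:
Z(T) = -3*T (Z(T) = T - 4*T = -3*T)
v = -8 (v = -3*2 - 2 = -6 - 2 = -8)
V(g) = -3
V(v)*(-10) = -3*(-10) = 30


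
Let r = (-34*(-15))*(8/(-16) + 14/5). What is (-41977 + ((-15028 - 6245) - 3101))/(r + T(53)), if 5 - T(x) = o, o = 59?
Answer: -22117/373 ≈ -59.295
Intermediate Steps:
T(x) = -54 (T(x) = 5 - 1*59 = 5 - 59 = -54)
r = 1173 (r = 510*(8*(-1/16) + 14*(1/5)) = 510*(-1/2 + 14/5) = 510*(23/10) = 1173)
(-41977 + ((-15028 - 6245) - 3101))/(r + T(53)) = (-41977 + ((-15028 - 6245) - 3101))/(1173 - 54) = (-41977 + (-21273 - 3101))/1119 = (-41977 - 24374)*(1/1119) = -66351*1/1119 = -22117/373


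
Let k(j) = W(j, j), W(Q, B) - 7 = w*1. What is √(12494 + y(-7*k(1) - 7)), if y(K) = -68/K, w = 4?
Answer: √5510211/21 ≈ 111.78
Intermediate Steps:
W(Q, B) = 11 (W(Q, B) = 7 + 4*1 = 7 + 4 = 11)
k(j) = 11
√(12494 + y(-7*k(1) - 7)) = √(12494 - 68/(-7*11 - 7)) = √(12494 - 68/(-77 - 7)) = √(12494 - 68/(-84)) = √(12494 - 68*(-1/84)) = √(12494 + 17/21) = √(262391/21) = √5510211/21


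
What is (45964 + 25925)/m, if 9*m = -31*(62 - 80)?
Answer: 2319/2 ≈ 1159.5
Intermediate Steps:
m = 62 (m = (-31*(62 - 80))/9 = (-31*(-18))/9 = (1/9)*558 = 62)
(45964 + 25925)/m = (45964 + 25925)/62 = 71889*(1/62) = 2319/2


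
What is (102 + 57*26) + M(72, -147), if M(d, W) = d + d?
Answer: 1728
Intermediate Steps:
M(d, W) = 2*d
(102 + 57*26) + M(72, -147) = (102 + 57*26) + 2*72 = (102 + 1482) + 144 = 1584 + 144 = 1728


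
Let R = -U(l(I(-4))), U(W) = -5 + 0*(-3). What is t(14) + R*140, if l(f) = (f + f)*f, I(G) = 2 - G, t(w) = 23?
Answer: 723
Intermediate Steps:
l(f) = 2*f² (l(f) = (2*f)*f = 2*f²)
U(W) = -5 (U(W) = -5 + 0 = -5)
R = 5 (R = -1*(-5) = 5)
t(14) + R*140 = 23 + 5*140 = 23 + 700 = 723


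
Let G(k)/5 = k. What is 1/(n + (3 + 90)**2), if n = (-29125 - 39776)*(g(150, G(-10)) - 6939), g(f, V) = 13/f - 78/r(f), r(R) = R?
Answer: 10/4781425451 ≈ 2.0914e-9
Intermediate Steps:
G(k) = 5*k
g(f, V) = -65/f (g(f, V) = 13/f - 78/f = -65/f)
n = 4781338961/10 (n = (-29125 - 39776)*(-65/150 - 6939) = -68901*(-65*1/150 - 6939) = -68901*(-13/30 - 6939) = -68901*(-208183/30) = 4781338961/10 ≈ 4.7813e+8)
1/(n + (3 + 90)**2) = 1/(4781338961/10 + (3 + 90)**2) = 1/(4781338961/10 + 93**2) = 1/(4781338961/10 + 8649) = 1/(4781425451/10) = 10/4781425451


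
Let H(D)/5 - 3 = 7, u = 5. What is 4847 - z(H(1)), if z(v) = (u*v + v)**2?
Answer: -85153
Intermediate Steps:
H(D) = 50 (H(D) = 15 + 5*7 = 15 + 35 = 50)
z(v) = 36*v**2 (z(v) = (5*v + v)**2 = (6*v)**2 = 36*v**2)
4847 - z(H(1)) = 4847 - 36*50**2 = 4847 - 36*2500 = 4847 - 1*90000 = 4847 - 90000 = -85153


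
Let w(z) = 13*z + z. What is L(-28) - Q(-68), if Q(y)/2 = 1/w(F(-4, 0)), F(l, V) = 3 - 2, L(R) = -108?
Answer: -757/7 ≈ -108.14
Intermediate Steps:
F(l, V) = 1
w(z) = 14*z
Q(y) = 1/7 (Q(y) = 2/((14*1)) = 2/14 = 2*(1/14) = 1/7)
L(-28) - Q(-68) = -108 - 1*1/7 = -108 - 1/7 = -757/7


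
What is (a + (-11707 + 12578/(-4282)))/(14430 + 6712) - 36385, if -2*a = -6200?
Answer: -823493129673/22632511 ≈ -36385.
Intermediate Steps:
a = 3100 (a = -½*(-6200) = 3100)
(a + (-11707 + 12578/(-4282)))/(14430 + 6712) - 36385 = (3100 + (-11707 + 12578/(-4282)))/(14430 + 6712) - 36385 = (3100 + (-11707 + 12578*(-1/4282)))/21142 - 36385 = (3100 + (-11707 - 6289/2141))*(1/21142) - 36385 = (3100 - 25070976/2141)*(1/21142) - 36385 = -18433876/2141*1/21142 - 36385 = -9216938/22632511 - 36385 = -823493129673/22632511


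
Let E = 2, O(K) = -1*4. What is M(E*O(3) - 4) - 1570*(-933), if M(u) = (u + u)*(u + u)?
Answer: 1465386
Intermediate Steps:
O(K) = -4
M(u) = 4*u**2 (M(u) = (2*u)*(2*u) = 4*u**2)
M(E*O(3) - 4) - 1570*(-933) = 4*(2*(-4) - 4)**2 - 1570*(-933) = 4*(-8 - 4)**2 + 1464810 = 4*(-12)**2 + 1464810 = 4*144 + 1464810 = 576 + 1464810 = 1465386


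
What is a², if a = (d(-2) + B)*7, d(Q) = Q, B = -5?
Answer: 2401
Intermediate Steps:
a = -49 (a = (-2 - 5)*7 = -7*7 = -49)
a² = (-49)² = 2401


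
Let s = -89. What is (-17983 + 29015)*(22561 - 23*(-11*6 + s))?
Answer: 288222032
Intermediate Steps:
(-17983 + 29015)*(22561 - 23*(-11*6 + s)) = (-17983 + 29015)*(22561 - 23*(-11*6 - 89)) = 11032*(22561 - 23*(-66 - 89)) = 11032*(22561 - 23*(-155)) = 11032*(22561 + 3565) = 11032*26126 = 288222032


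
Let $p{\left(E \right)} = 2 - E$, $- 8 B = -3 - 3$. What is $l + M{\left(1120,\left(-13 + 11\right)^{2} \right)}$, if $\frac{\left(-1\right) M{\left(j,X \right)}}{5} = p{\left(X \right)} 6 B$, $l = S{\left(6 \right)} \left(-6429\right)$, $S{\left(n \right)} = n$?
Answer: $-38529$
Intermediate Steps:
$l = -38574$ ($l = 6 \left(-6429\right) = -38574$)
$B = \frac{3}{4}$ ($B = - \frac{-3 - 3}{8} = \left(- \frac{1}{8}\right) \left(-6\right) = \frac{3}{4} \approx 0.75$)
$M{\left(j,X \right)} = -45 + \frac{45 X}{2}$ ($M{\left(j,X \right)} = - 5 \left(2 - X\right) 6 \cdot \frac{3}{4} = - 5 \left(12 - 6 X\right) \frac{3}{4} = - 5 \left(9 - \frac{9 X}{2}\right) = -45 + \frac{45 X}{2}$)
$l + M{\left(1120,\left(-13 + 11\right)^{2} \right)} = -38574 - \left(45 - \frac{45 \left(-13 + 11\right)^{2}}{2}\right) = -38574 - \left(45 - \frac{45 \left(-2\right)^{2}}{2}\right) = -38574 + \left(-45 + \frac{45}{2} \cdot 4\right) = -38574 + \left(-45 + 90\right) = -38574 + 45 = -38529$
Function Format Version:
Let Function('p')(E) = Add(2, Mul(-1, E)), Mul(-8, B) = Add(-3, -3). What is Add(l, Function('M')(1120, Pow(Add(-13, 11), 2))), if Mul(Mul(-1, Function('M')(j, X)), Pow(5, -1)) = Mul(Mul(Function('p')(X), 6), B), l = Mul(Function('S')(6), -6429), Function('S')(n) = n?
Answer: -38529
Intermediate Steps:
l = -38574 (l = Mul(6, -6429) = -38574)
B = Rational(3, 4) (B = Mul(Rational(-1, 8), Add(-3, -3)) = Mul(Rational(-1, 8), -6) = Rational(3, 4) ≈ 0.75000)
Function('M')(j, X) = Add(-45, Mul(Rational(45, 2), X)) (Function('M')(j, X) = Mul(-5, Mul(Mul(Add(2, Mul(-1, X)), 6), Rational(3, 4))) = Mul(-5, Mul(Add(12, Mul(-6, X)), Rational(3, 4))) = Mul(-5, Add(9, Mul(Rational(-9, 2), X))) = Add(-45, Mul(Rational(45, 2), X)))
Add(l, Function('M')(1120, Pow(Add(-13, 11), 2))) = Add(-38574, Add(-45, Mul(Rational(45, 2), Pow(Add(-13, 11), 2)))) = Add(-38574, Add(-45, Mul(Rational(45, 2), Pow(-2, 2)))) = Add(-38574, Add(-45, Mul(Rational(45, 2), 4))) = Add(-38574, Add(-45, 90)) = Add(-38574, 45) = -38529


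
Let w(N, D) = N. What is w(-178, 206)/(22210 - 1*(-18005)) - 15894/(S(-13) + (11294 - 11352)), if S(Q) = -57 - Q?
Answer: 106526509/683655 ≈ 155.82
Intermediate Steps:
w(-178, 206)/(22210 - 1*(-18005)) - 15894/(S(-13) + (11294 - 11352)) = -178/(22210 - 1*(-18005)) - 15894/((-57 - 1*(-13)) + (11294 - 11352)) = -178/(22210 + 18005) - 15894/((-57 + 13) - 58) = -178/40215 - 15894/(-44 - 58) = -178*1/40215 - 15894/(-102) = -178/40215 - 15894*(-1/102) = -178/40215 + 2649/17 = 106526509/683655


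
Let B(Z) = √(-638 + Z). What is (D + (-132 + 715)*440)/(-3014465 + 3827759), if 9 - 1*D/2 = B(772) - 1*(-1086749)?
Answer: -958480/406647 - √134/406647 ≈ -2.3571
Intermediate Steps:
D = -2173480 - 2*√134 (D = 18 - 2*(√(-638 + 772) - 1*(-1086749)) = 18 - 2*(√134 + 1086749) = 18 - 2*(1086749 + √134) = 18 + (-2173498 - 2*√134) = -2173480 - 2*√134 ≈ -2.1735e+6)
(D + (-132 + 715)*440)/(-3014465 + 3827759) = ((-2173480 - 2*√134) + (-132 + 715)*440)/(-3014465 + 3827759) = ((-2173480 - 2*√134) + 583*440)/813294 = ((-2173480 - 2*√134) + 256520)*(1/813294) = (-1916960 - 2*√134)*(1/813294) = -958480/406647 - √134/406647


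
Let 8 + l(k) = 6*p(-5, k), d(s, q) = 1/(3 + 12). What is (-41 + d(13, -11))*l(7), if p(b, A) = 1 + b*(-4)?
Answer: -72452/15 ≈ -4830.1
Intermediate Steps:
p(b, A) = 1 - 4*b
d(s, q) = 1/15
l(k) = 118 (l(k) = -8 + 6*(1 - 4*(-5)) = -8 + 6*(1 + 20) = -8 + 6*21 = -8 + 126 = 118)
(-41 + d(13, -11))*l(7) = (-41 + 1/15)*118 = -614/15*118 = -72452/15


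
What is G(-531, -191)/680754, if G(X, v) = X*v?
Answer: 33807/226918 ≈ 0.14898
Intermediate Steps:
G(-531, -191)/680754 = -531*(-191)/680754 = 101421*(1/680754) = 33807/226918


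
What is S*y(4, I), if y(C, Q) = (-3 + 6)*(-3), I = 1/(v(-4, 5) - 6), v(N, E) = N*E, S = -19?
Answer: 171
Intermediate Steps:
v(N, E) = E*N
I = -1/26 (I = 1/(5*(-4) - 6) = 1/(-20 - 6) = 1/(-26) = -1/26 ≈ -0.038462)
y(C, Q) = -9 (y(C, Q) = 3*(-3) = -9)
S*y(4, I) = -19*(-9) = 171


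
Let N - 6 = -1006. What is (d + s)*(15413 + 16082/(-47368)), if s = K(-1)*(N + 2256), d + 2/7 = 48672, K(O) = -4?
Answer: 55765065208917/82894 ≈ 6.7273e+8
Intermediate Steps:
N = -1000 (N = 6 - 1006 = -1000)
d = 340702/7 (d = -2/7 + 48672 = 340702/7 ≈ 48672.)
s = -5024 (s = -4*(-1000 + 2256) = -4*1256 = -5024)
(d + s)*(15413 + 16082/(-47368)) = (340702/7 - 5024)*(15413 + 16082/(-47368)) = 305534*(15413 + 16082*(-1/47368))/7 = 305534*(15413 - 8041/23684)/7 = (305534/7)*(365033451/23684) = 55765065208917/82894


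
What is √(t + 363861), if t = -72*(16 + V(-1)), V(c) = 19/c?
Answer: 3*√40453 ≈ 603.39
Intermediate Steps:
t = 216 (t = -72*(16 + 19/(-1)) = -72*(16 + 19*(-1)) = -72*(16 - 19) = -72*(-3) = 216)
√(t + 363861) = √(216 + 363861) = √364077 = 3*√40453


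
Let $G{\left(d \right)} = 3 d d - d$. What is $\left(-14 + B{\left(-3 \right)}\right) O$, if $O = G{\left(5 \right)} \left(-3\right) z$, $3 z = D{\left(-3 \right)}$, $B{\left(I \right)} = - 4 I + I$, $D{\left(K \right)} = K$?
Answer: $-1050$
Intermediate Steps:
$G{\left(d \right)} = - d + 3 d^{2}$ ($G{\left(d \right)} = 3 d^{2} - d = - d + 3 d^{2}$)
$B{\left(I \right)} = - 3 I$
$z = -1$ ($z = \frac{1}{3} \left(-3\right) = -1$)
$O = 210$ ($O = 5 \left(-1 + 3 \cdot 5\right) \left(-3\right) \left(-1\right) = 5 \left(-1 + 15\right) \left(-3\right) \left(-1\right) = 5 \cdot 14 \left(-3\right) \left(-1\right) = 70 \left(-3\right) \left(-1\right) = \left(-210\right) \left(-1\right) = 210$)
$\left(-14 + B{\left(-3 \right)}\right) O = \left(-14 - -9\right) 210 = \left(-14 + 9\right) 210 = \left(-5\right) 210 = -1050$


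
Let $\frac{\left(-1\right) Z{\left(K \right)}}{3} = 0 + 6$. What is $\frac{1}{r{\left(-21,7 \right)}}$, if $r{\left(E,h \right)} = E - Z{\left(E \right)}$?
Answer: $- \frac{1}{3} \approx -0.33333$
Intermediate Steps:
$Z{\left(K \right)} = -18$ ($Z{\left(K \right)} = - 3 \left(0 + 6\right) = \left(-3\right) 6 = -18$)
$r{\left(E,h \right)} = 18 + E$ ($r{\left(E,h \right)} = E - -18 = E + 18 = 18 + E$)
$\frac{1}{r{\left(-21,7 \right)}} = \frac{1}{18 - 21} = \frac{1}{-3} = - \frac{1}{3}$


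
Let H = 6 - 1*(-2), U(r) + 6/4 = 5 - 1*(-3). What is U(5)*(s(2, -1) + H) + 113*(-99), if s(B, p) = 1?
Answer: -22257/2 ≈ -11129.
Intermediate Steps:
U(r) = 13/2 (U(r) = -3/2 + (5 - 1*(-3)) = -3/2 + (5 + 3) = -3/2 + 8 = 13/2)
H = 8 (H = 6 + 2 = 8)
U(5)*(s(2, -1) + H) + 113*(-99) = 13*(1 + 8)/2 + 113*(-99) = (13/2)*9 - 11187 = 117/2 - 11187 = -22257/2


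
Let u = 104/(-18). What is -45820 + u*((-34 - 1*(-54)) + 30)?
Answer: -414980/9 ≈ -46109.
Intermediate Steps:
u = -52/9 (u = 104*(-1/18) = -52/9 ≈ -5.7778)
-45820 + u*((-34 - 1*(-54)) + 30) = -45820 - 52*((-34 - 1*(-54)) + 30)/9 = -45820 - 52*((-34 + 54) + 30)/9 = -45820 - 52*(20 + 30)/9 = -45820 - 52/9*50 = -45820 - 2600/9 = -414980/9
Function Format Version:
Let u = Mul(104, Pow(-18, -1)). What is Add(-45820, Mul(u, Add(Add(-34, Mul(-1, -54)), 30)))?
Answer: Rational(-414980, 9) ≈ -46109.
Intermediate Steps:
u = Rational(-52, 9) (u = Mul(104, Rational(-1, 18)) = Rational(-52, 9) ≈ -5.7778)
Add(-45820, Mul(u, Add(Add(-34, Mul(-1, -54)), 30))) = Add(-45820, Mul(Rational(-52, 9), Add(Add(-34, Mul(-1, -54)), 30))) = Add(-45820, Mul(Rational(-52, 9), Add(Add(-34, 54), 30))) = Add(-45820, Mul(Rational(-52, 9), Add(20, 30))) = Add(-45820, Mul(Rational(-52, 9), 50)) = Add(-45820, Rational(-2600, 9)) = Rational(-414980, 9)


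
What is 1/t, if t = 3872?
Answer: 1/3872 ≈ 0.00025826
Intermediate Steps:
1/t = 1/3872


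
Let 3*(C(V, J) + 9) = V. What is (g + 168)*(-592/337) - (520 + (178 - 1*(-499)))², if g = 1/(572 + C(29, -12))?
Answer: -414859281339/289483 ≈ -1.4331e+6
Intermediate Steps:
C(V, J) = -9 + V/3
g = 3/1718 (g = 1/(572 + (-9 + (⅓)*29)) = 1/(572 + (-9 + 29/3)) = 1/(572 + ⅔) = 1/(1718/3) = 3/1718 ≈ 0.0017462)
(g + 168)*(-592/337) - (520 + (178 - 1*(-499)))² = (3/1718 + 168)*(-592/337) - (520 + (178 - 1*(-499)))² = 288627*(-592*1/337)/1718 - (520 + (178 + 499))² = (288627/1718)*(-592/337) - (520 + 677)² = -85433592/289483 - 1*1197² = -85433592/289483 - 1*1432809 = -85433592/289483 - 1432809 = -414859281339/289483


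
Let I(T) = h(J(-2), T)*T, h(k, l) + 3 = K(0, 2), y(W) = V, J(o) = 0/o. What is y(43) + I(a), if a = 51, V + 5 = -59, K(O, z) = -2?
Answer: -319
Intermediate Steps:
J(o) = 0
V = -64 (V = -5 - 59 = -64)
y(W) = -64
h(k, l) = -5 (h(k, l) = -3 - 2 = -5)
I(T) = -5*T
y(43) + I(a) = -64 - 5*51 = -64 - 255 = -319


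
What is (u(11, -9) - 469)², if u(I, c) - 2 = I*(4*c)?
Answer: 744769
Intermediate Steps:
u(I, c) = 2 + 4*I*c (u(I, c) = 2 + I*(4*c) = 2 + 4*I*c)
(u(11, -9) - 469)² = ((2 + 4*11*(-9)) - 469)² = ((2 - 396) - 469)² = (-394 - 469)² = (-863)² = 744769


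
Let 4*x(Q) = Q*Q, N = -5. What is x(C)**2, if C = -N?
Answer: 625/16 ≈ 39.063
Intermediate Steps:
C = 5 (C = -1*(-5) = 5)
x(Q) = Q**2/4 (x(Q) = (Q*Q)/4 = Q**2/4)
x(C)**2 = ((1/4)*5**2)**2 = ((1/4)*25)**2 = (25/4)**2 = 625/16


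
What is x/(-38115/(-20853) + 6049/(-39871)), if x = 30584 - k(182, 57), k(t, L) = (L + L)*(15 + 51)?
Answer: 76082440265/5529934 ≈ 13758.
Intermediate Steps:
k(t, L) = 132*L (k(t, L) = (2*L)*66 = 132*L)
x = 23060 (x = 30584 - 132*57 = 30584 - 1*7524 = 30584 - 7524 = 23060)
x/(-38115/(-20853) + 6049/(-39871)) = 23060/(-38115/(-20853) + 6049/(-39871)) = 23060/(-38115*(-1/20853) + 6049*(-1/39871)) = 23060/(605/331 - 6049/39871) = 23060/(22119736/13197301) = 23060*(13197301/22119736) = 76082440265/5529934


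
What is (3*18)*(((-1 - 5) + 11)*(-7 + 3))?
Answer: -1080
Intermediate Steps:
(3*18)*(((-1 - 5) + 11)*(-7 + 3)) = 54*((-6 + 11)*(-4)) = 54*(5*(-4)) = 54*(-20) = -1080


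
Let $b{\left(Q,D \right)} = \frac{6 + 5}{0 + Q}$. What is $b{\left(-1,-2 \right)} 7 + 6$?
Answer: $-71$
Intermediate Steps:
$b{\left(Q,D \right)} = \frac{11}{Q}$
$b{\left(-1,-2 \right)} 7 + 6 = \frac{11}{-1} \cdot 7 + 6 = 11 \left(-1\right) 7 + 6 = \left(-11\right) 7 + 6 = -77 + 6 = -71$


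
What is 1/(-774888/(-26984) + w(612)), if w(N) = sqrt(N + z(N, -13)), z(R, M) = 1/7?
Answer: 2286985071/16923375482 - 11377129*sqrt(29995)/16923375482 ≈ 0.018706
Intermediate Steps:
z(R, M) = 1/7
w(N) = sqrt(1/7 + N) (w(N) = sqrt(N + 1/7) = sqrt(1/7 + N))
1/(-774888/(-26984) + w(612)) = 1/(-774888/(-26984) + sqrt(7 + 49*612)/7) = 1/(-774888*(-1/26984) + sqrt(7 + 29988)/7) = 1/(96861/3373 + sqrt(29995)/7)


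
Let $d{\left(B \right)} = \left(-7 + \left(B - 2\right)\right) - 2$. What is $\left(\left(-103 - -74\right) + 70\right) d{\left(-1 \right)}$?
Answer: $-492$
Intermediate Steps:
$d{\left(B \right)} = -11 + B$ ($d{\left(B \right)} = \left(-7 + \left(-2 + B\right)\right) - 2 = \left(-9 + B\right) - 2 = -11 + B$)
$\left(\left(-103 - -74\right) + 70\right) d{\left(-1 \right)} = \left(\left(-103 - -74\right) + 70\right) \left(-11 - 1\right) = \left(\left(-103 + 74\right) + 70\right) \left(-12\right) = \left(-29 + 70\right) \left(-12\right) = 41 \left(-12\right) = -492$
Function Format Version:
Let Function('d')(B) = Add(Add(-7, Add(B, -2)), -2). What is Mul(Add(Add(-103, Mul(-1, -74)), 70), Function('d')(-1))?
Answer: -492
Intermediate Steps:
Function('d')(B) = Add(-11, B) (Function('d')(B) = Add(Add(-7, Add(-2, B)), -2) = Add(Add(-9, B), -2) = Add(-11, B))
Mul(Add(Add(-103, Mul(-1, -74)), 70), Function('d')(-1)) = Mul(Add(Add(-103, Mul(-1, -74)), 70), Add(-11, -1)) = Mul(Add(Add(-103, 74), 70), -12) = Mul(Add(-29, 70), -12) = Mul(41, -12) = -492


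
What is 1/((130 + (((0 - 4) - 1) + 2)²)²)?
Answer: 1/19321 ≈ 5.1757e-5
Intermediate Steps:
1/((130 + (((0 - 4) - 1) + 2)²)²) = 1/((130 + ((-4 - 1) + 2)²)²) = 1/((130 + (-5 + 2)²)²) = 1/((130 + (-3)²)²) = 1/((130 + 9)²) = 1/(139²) = 1/19321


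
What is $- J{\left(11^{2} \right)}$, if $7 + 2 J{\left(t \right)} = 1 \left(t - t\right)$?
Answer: $\frac{7}{2} \approx 3.5$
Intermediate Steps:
$J{\left(t \right)} = - \frac{7}{2}$ ($J{\left(t \right)} = - \frac{7}{2} + \frac{1 \left(t - t\right)}{2} = - \frac{7}{2} + \frac{1 \cdot 0}{2} = - \frac{7}{2} + \frac{1}{2} \cdot 0 = - \frac{7}{2} + 0 = - \frac{7}{2}$)
$- J{\left(11^{2} \right)} = \left(-1\right) \left(- \frac{7}{2}\right) = \frac{7}{2}$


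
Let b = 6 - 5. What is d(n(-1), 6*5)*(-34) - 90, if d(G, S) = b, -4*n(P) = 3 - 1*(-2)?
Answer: -124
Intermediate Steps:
n(P) = -5/4 (n(P) = -(3 - 1*(-2))/4 = -(3 + 2)/4 = -1/4*5 = -5/4)
b = 1
d(G, S) = 1
d(n(-1), 6*5)*(-34) - 90 = 1*(-34) - 90 = -34 - 90 = -124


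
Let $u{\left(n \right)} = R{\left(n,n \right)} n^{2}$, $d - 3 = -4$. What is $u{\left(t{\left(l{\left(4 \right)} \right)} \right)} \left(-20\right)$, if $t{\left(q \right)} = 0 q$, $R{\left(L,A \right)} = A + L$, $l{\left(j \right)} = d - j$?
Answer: $0$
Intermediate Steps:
$d = -1$ ($d = 3 - 4 = -1$)
$l{\left(j \right)} = -1 - j$
$t{\left(q \right)} = 0$
$u{\left(n \right)} = 2 n^{3}$ ($u{\left(n \right)} = \left(n + n\right) n^{2} = 2 n n^{2} = 2 n^{3}$)
$u{\left(t{\left(l{\left(4 \right)} \right)} \right)} \left(-20\right) = 2 \cdot 0^{3} \left(-20\right) = 2 \cdot 0 \left(-20\right) = 0 \left(-20\right) = 0$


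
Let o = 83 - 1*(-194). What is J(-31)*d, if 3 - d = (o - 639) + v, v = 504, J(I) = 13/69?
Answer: -1807/69 ≈ -26.188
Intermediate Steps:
J(I) = 13/69 (J(I) = 13*(1/69) = 13/69)
o = 277 (o = 83 + 194 = 277)
d = -139 (d = 3 - ((277 - 639) + 504) = 3 - (-362 + 504) = 3 - 1*142 = 3 - 142 = -139)
J(-31)*d = (13/69)*(-139) = -1807/69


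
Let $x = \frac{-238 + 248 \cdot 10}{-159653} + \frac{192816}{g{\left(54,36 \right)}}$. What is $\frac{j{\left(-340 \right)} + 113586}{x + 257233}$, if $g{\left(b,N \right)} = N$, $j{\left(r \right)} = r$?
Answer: $\frac{18080063638}{41923119375} \approx 0.43127$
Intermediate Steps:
$x = \frac{855099226}{159653}$ ($x = \frac{-238 + 248 \cdot 10}{-159653} + \frac{192816}{36} = \left(-238 + 2480\right) \left(- \frac{1}{159653}\right) + 192816 \cdot \frac{1}{36} = 2242 \left(- \frac{1}{159653}\right) + 5356 = - \frac{2242}{159653} + 5356 = \frac{855099226}{159653} \approx 5356.0$)
$\frac{j{\left(-340 \right)} + 113586}{x + 257233} = \frac{-340 + 113586}{\frac{855099226}{159653} + 257233} = \frac{113246}{\frac{41923119375}{159653}} = 113246 \cdot \frac{159653}{41923119375} = \frac{18080063638}{41923119375}$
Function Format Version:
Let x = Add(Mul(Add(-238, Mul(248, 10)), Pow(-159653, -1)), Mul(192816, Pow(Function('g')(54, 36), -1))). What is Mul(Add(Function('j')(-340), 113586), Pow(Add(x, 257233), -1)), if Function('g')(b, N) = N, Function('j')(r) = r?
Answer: Rational(18080063638, 41923119375) ≈ 0.43127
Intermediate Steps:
x = Rational(855099226, 159653) (x = Add(Mul(Add(-238, Mul(248, 10)), Pow(-159653, -1)), Mul(192816, Pow(36, -1))) = Add(Mul(Add(-238, 2480), Rational(-1, 159653)), Mul(192816, Rational(1, 36))) = Add(Mul(2242, Rational(-1, 159653)), 5356) = Add(Rational(-2242, 159653), 5356) = Rational(855099226, 159653) ≈ 5356.0)
Mul(Add(Function('j')(-340), 113586), Pow(Add(x, 257233), -1)) = Mul(Add(-340, 113586), Pow(Add(Rational(855099226, 159653), 257233), -1)) = Mul(113246, Pow(Rational(41923119375, 159653), -1)) = Mul(113246, Rational(159653, 41923119375)) = Rational(18080063638, 41923119375)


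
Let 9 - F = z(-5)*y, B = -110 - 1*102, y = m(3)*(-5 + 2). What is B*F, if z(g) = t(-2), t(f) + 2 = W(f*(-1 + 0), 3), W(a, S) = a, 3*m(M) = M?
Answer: -1908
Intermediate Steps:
m(M) = M/3
t(f) = -2 - f (t(f) = -2 + f*(-1 + 0) = -2 + f*(-1) = -2 - f)
z(g) = 0 (z(g) = -2 - 1*(-2) = -2 + 2 = 0)
y = -3 (y = ((⅓)*3)*(-5 + 2) = 1*(-3) = -3)
B = -212 (B = -110 - 102 = -212)
F = 9 (F = 9 - 0*(-3) = 9 - 1*0 = 9 + 0 = 9)
B*F = -212*9 = -1908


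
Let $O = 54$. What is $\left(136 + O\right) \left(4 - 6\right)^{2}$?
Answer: $760$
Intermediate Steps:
$\left(136 + O\right) \left(4 - 6\right)^{2} = \left(136 + 54\right) \left(4 - 6\right)^{2} = 190 \left(-2\right)^{2} = 190 \cdot 4 = 760$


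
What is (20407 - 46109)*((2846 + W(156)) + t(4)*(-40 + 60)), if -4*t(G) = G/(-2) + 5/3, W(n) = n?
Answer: -231600722/3 ≈ -7.7200e+7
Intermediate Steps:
t(G) = -5/12 + G/8 (t(G) = -(G/(-2) + 5/3)/4 = -(G*(-1/2) + 5*(1/3))/4 = -(-G/2 + 5/3)/4 = -(5/3 - G/2)/4 = -5/12 + G/8)
(20407 - 46109)*((2846 + W(156)) + t(4)*(-40 + 60)) = (20407 - 46109)*((2846 + 156) + (-5/12 + (1/8)*4)*(-40 + 60)) = -25702*(3002 + (-5/12 + 1/2)*20) = -25702*(3002 + (1/12)*20) = -25702*(3002 + 5/3) = -25702*9011/3 = -231600722/3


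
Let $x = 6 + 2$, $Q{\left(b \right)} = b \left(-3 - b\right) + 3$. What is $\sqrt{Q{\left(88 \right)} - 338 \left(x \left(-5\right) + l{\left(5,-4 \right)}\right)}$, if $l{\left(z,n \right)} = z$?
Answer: $15 \sqrt{17} \approx 61.847$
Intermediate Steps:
$Q{\left(b \right)} = 3 + b \left(-3 - b\right)$
$x = 8$
$\sqrt{Q{\left(88 \right)} - 338 \left(x \left(-5\right) + l{\left(5,-4 \right)}\right)} = \sqrt{\left(3 - 88^{2} - 264\right) - 338 \left(8 \left(-5\right) + 5\right)} = \sqrt{\left(3 - 7744 - 264\right) - 338 \left(-40 + 5\right)} = \sqrt{\left(3 - 7744 - 264\right) - -11830} = \sqrt{-8005 + 11830} = \sqrt{3825} = 15 \sqrt{17}$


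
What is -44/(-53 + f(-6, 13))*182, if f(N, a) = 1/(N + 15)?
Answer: 2574/17 ≈ 151.41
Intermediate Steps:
f(N, a) = 1/(15 + N)
-44/(-53 + f(-6, 13))*182 = -44/(-53 + 1/(15 - 6))*182 = -44/(-53 + 1/9)*182 = -44/(-476/9)*182 = -44*(-9/476)*182 = (99/119)*182 = 2574/17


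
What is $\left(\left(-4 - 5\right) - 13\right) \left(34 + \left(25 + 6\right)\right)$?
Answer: $-1430$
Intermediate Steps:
$\left(\left(-4 - 5\right) - 13\right) \left(34 + \left(25 + 6\right)\right) = \left(\left(-4 - 5\right) - 13\right) \left(34 + 31\right) = \left(-9 - 13\right) 65 = \left(-22\right) 65 = -1430$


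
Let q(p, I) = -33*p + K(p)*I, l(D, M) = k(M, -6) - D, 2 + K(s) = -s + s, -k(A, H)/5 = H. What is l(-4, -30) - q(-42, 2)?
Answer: -1348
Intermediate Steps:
k(A, H) = -5*H
K(s) = -2 (K(s) = -2 + (-s + s) = -2 + 0 = -2)
l(D, M) = 30 - D (l(D, M) = -5*(-6) - D = 30 - D)
q(p, I) = -33*p - 2*I
l(-4, -30) - q(-42, 2) = (30 - 1*(-4)) - (-33*(-42) - 2*2) = (30 + 4) - (1386 - 4) = 34 - 1*1382 = 34 - 1382 = -1348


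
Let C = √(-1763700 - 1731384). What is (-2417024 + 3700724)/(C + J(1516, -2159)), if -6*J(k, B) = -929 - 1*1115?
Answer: 98395605/812506 - 577665*I*√873771/812506 ≈ 121.1 - 664.58*I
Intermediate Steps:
J(k, B) = 1022/3 (J(k, B) = -(-929 - 1*1115)/6 = -(-929 - 1115)/6 = -⅙*(-2044) = 1022/3)
C = 2*I*√873771 (C = √(-3495084) = 2*I*√873771 ≈ 1869.5*I)
(-2417024 + 3700724)/(C + J(1516, -2159)) = (-2417024 + 3700724)/(2*I*√873771 + 1022/3) = 1283700/(1022/3 + 2*I*√873771)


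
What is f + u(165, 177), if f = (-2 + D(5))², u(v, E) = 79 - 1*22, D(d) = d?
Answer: 66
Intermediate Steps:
u(v, E) = 57 (u(v, E) = 79 - 22 = 57)
f = 9 (f = (-2 + 5)² = 3² = 9)
f + u(165, 177) = 9 + 57 = 66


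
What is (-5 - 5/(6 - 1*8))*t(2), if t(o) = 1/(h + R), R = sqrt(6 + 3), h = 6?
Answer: -5/18 ≈ -0.27778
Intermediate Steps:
R = 3 (R = sqrt(9) = 3)
t(o) = 1/9 (t(o) = 1/(6 + 3) = 1/9)
(-5 - 5/(6 - 1*8))*t(2) = (-5 - 5/(6 - 1*8))*(1/9) = (-5 - 5/(6 - 8))*(1/9) = (-5 - 5/(-2))*(1/9) = (-5 - 5*(-1/2))*(1/9) = (-5 + 5/2)*(1/9) = -5/2*1/9 = -5/18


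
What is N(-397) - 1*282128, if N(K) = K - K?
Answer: -282128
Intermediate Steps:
N(K) = 0
N(-397) - 1*282128 = 0 - 1*282128 = 0 - 282128 = -282128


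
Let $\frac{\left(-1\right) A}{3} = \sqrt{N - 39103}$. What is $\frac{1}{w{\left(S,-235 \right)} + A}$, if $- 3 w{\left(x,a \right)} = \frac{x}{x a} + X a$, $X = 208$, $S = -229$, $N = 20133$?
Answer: $\frac{8098194705}{132031454291851} + \frac{1491075 i \sqrt{18970}}{132031454291851} \approx 6.1335 \cdot 10^{-5} + 1.5554 \cdot 10^{-6} i$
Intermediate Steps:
$w{\left(x,a \right)} = - \frac{208 a}{3} - \frac{1}{3 a}$ ($w{\left(x,a \right)} = - \frac{\frac{x}{x a} + 208 a}{3} = - \frac{\frac{x}{a x} + 208 a}{3} = - \frac{\frac{1}{a x} x + 208 a}{3} = - \frac{\frac{1}{a} + 208 a}{3} = - \frac{208 a}{3} - \frac{1}{3 a}$)
$A = - 3 i \sqrt{18970}$ ($A = - 3 \sqrt{20133 - 39103} = - 3 \sqrt{-18970} = - 3 i \sqrt{18970} \approx - 413.19 i$)
$\frac{1}{w{\left(S,-235 \right)} + A} = \frac{1}{\frac{-1 - 208 \left(-235\right)^{2}}{3 \left(-235\right)} - 3 i \sqrt{18970}} = \frac{1}{\frac{1}{3} \left(- \frac{1}{235}\right) \left(-1 - 11486800\right) - 3 i \sqrt{18970}} = \frac{1}{\frac{1}{3} \left(- \frac{1}{235}\right) \left(-11486801\right) - 3 i \sqrt{18970}} = \frac{1}{\frac{11486801}{705} - 3 i \sqrt{18970}}$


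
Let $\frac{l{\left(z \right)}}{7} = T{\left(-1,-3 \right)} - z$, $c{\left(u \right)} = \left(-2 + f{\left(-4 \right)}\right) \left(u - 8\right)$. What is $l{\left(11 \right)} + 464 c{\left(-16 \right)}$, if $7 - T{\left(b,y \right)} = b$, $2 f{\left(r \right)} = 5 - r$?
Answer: $-27861$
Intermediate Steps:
$f{\left(r \right)} = \frac{5}{2} - \frac{r}{2}$ ($f{\left(r \right)} = \frac{5 - r}{2} = \frac{5}{2} - \frac{r}{2}$)
$T{\left(b,y \right)} = 7 - b$
$c{\left(u \right)} = -20 + \frac{5 u}{2}$ ($c{\left(u \right)} = \left(-2 + \left(\frac{5}{2} - -2\right)\right) \left(u - 8\right) = \left(-2 + \left(\frac{5}{2} + 2\right)\right) \left(-8 + u\right) = \left(-2 + \frac{9}{2}\right) \left(-8 + u\right) = \frac{5 \left(-8 + u\right)}{2} = -20 + \frac{5 u}{2}$)
$l{\left(z \right)} = 56 - 7 z$ ($l{\left(z \right)} = 7 \left(\left(7 - -1\right) - z\right) = 7 \left(\left(7 + 1\right) - z\right) = 7 \left(8 - z\right) = 56 - 7 z$)
$l{\left(11 \right)} + 464 c{\left(-16 \right)} = \left(56 - 77\right) + 464 \left(-20 + \frac{5}{2} \left(-16\right)\right) = \left(56 - 77\right) + 464 \left(-20 - 40\right) = -21 + 464 \left(-60\right) = -21 - 27840 = -27861$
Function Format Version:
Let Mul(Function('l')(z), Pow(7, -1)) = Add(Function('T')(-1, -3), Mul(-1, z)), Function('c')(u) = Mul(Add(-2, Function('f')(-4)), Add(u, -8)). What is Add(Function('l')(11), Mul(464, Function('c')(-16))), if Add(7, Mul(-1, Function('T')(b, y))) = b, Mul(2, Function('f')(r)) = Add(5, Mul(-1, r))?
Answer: -27861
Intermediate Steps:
Function('f')(r) = Add(Rational(5, 2), Mul(Rational(-1, 2), r)) (Function('f')(r) = Mul(Rational(1, 2), Add(5, Mul(-1, r))) = Add(Rational(5, 2), Mul(Rational(-1, 2), r)))
Function('T')(b, y) = Add(7, Mul(-1, b))
Function('c')(u) = Add(-20, Mul(Rational(5, 2), u)) (Function('c')(u) = Mul(Add(-2, Add(Rational(5, 2), Mul(Rational(-1, 2), -4))), Add(u, -8)) = Mul(Add(-2, Add(Rational(5, 2), 2)), Add(-8, u)) = Mul(Add(-2, Rational(9, 2)), Add(-8, u)) = Mul(Rational(5, 2), Add(-8, u)) = Add(-20, Mul(Rational(5, 2), u)))
Function('l')(z) = Add(56, Mul(-7, z)) (Function('l')(z) = Mul(7, Add(Add(7, Mul(-1, -1)), Mul(-1, z))) = Mul(7, Add(Add(7, 1), Mul(-1, z))) = Mul(7, Add(8, Mul(-1, z))) = Add(56, Mul(-7, z)))
Add(Function('l')(11), Mul(464, Function('c')(-16))) = Add(Add(56, Mul(-7, 11)), Mul(464, Add(-20, Mul(Rational(5, 2), -16)))) = Add(Add(56, -77), Mul(464, Add(-20, -40))) = Add(-21, Mul(464, -60)) = Add(-21, -27840) = -27861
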